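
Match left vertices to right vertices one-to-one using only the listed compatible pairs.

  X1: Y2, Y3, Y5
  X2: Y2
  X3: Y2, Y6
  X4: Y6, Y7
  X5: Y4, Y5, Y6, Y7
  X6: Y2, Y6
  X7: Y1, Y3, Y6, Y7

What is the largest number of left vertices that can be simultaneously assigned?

6

Unit-capacity flow: source→left, listed edges, right→sink; max matching = max flow.
Augmenting path X1→Y2 (+1); matched 1.
Augmenting path X3→Y6 (+1); matched 2.
Augmenting path X4→Y7 (+1); matched 3.
Augmenting path X5→Y4 (+1); matched 4.
Augmenting path X7→Y1 (+1); matched 5.
Augmenting path X2→Y2→X1→Y3 (+1); matched 6.
No augmenting path remains; maximum matching = 6.
König certificate: {X1, X4, X5, X7, Y2, Y6} is a vertex cover of size 6 (every listed pair touches it), so no matching can be larger.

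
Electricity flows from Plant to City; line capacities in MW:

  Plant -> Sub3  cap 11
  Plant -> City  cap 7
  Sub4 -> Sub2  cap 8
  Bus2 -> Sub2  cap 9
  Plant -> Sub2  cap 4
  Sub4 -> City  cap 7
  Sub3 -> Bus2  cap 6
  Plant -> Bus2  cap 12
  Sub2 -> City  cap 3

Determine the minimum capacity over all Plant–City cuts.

10

Augment Plant→City: bottleneck 7, flow now 7.
Augment Plant→Sub2→City: bottleneck 3, flow now 10.
No augmenting path remains; maximum flow = 10.
By max-flow min-cut, the minimum cut capacity equals the max flow.
In the residual graph, reachable from Plant: {Plant, Sub3, Bus2, Sub2}.
Min-cut edges: Plant→City (7), Sub2→City (3); capacity 7 + 3 = 10.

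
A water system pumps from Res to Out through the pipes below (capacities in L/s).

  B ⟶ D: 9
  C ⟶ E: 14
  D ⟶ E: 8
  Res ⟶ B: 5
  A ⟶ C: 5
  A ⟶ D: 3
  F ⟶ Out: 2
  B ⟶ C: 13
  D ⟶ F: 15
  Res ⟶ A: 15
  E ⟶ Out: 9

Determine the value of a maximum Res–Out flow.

Augment Res→A→C→E→Out: bottleneck 5, flow now 5.
Augment Res→A→D→E→Out: bottleneck 3, flow now 8.
Augment Res→B→C→E→Out: bottleneck 1, flow now 9.
Augment Res→B→D→F→Out: bottleneck 2, flow now 11.
No augmenting path remains; maximum flow = 11.
In the residual graph, reachable from Res: {Res, A, B, C, D, E, F}.
Min-cut edges: E→Out (9), F→Out (2); capacity 9 + 2 = 11.
This cut is saturated, so no flow can exceed 11.

11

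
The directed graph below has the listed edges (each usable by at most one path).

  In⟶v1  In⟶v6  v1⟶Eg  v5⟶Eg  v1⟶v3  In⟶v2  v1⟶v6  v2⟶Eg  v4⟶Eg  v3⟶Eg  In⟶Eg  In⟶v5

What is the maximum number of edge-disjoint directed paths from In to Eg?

4

Assign every edge capacity 1; by Menger, the answer equals the max flow.
Path In→Eg (+1); total 1.
Path In→v1→Eg (+1); total 2.
Path In→v2→Eg (+1); total 3.
Path In→v5→Eg (+1); total 4.
No residual In→Eg path; max flow = 4.
Certifying cut of size 4: {In→Eg, In→v1, In→v2, In→v5}.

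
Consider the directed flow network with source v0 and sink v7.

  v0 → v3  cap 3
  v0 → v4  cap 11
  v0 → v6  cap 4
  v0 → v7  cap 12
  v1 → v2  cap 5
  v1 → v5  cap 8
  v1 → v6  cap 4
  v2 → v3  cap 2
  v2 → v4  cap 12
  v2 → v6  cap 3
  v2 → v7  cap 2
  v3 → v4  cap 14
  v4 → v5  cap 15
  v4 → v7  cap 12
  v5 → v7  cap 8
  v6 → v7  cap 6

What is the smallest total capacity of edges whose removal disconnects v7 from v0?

Augment v0→v7: bottleneck 12, flow now 12.
Augment v0→v4→v7: bottleneck 11, flow now 23.
Augment v0→v6→v7: bottleneck 4, flow now 27.
Augment v0→v3→v4→v7: bottleneck 1, flow now 28.
Augment v0→v3→v4→v5→v7: bottleneck 2, flow now 30.
No augmenting path remains; maximum flow = 30.
By max-flow min-cut, the minimum cut capacity equals the max flow.
In the residual graph, reachable from v0: {v0}.
Min-cut edges: v0→v3 (3), v0→v4 (11), v0→v6 (4), v0→v7 (12); capacity 3 + 11 + 4 + 12 = 30.

30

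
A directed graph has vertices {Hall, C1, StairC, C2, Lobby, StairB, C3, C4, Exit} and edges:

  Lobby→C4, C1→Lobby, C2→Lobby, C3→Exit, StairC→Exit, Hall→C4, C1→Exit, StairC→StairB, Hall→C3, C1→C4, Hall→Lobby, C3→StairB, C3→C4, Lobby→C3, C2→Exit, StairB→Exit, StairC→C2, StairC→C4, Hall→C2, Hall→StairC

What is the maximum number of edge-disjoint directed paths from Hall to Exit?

Assign every edge capacity 1; by Menger, the answer equals the max flow.
Path Hall→StairC→Exit (+1); total 1.
Path Hall→C2→Exit (+1); total 2.
Path Hall→C3→Exit (+1); total 3.
Path Hall→Lobby→C3→StairB→Exit (+1); total 4.
No residual Hall→Exit path; max flow = 4.
Certifying cut of size 4: {Hall→C2, Hall→C3, Hall→Lobby, Hall→StairC}.

4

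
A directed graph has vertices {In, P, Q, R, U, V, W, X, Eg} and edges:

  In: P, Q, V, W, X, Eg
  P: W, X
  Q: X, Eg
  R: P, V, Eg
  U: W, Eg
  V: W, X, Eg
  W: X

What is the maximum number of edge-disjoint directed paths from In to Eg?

3

Assign every edge capacity 1; by Menger, the answer equals the max flow.
Path In→Eg (+1); total 1.
Path In→Q→Eg (+1); total 2.
Path In→V→Eg (+1); total 3.
No residual In→Eg path; max flow = 3.
Certifying cut of size 3: {In→Eg, In→Q, In→V}.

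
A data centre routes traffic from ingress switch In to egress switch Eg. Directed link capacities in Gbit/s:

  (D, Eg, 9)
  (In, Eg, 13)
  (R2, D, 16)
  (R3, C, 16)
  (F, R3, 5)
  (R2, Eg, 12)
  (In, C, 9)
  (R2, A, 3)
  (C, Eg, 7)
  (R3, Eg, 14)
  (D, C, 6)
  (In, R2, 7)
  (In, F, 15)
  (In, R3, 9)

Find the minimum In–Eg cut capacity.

Augment In→Eg: bottleneck 13, flow now 13.
Augment In→R2→Eg: bottleneck 7, flow now 20.
Augment In→R3→Eg: bottleneck 9, flow now 29.
Augment In→C→Eg: bottleneck 7, flow now 36.
Augment In→F→R3→Eg: bottleneck 5, flow now 41.
No augmenting path remains; maximum flow = 41.
By max-flow min-cut, the minimum cut capacity equals the max flow.
In the residual graph, reachable from In: {In, F, C}.
Min-cut edges: In→R2 (7), In→R3 (9), In→Eg (13), F→R3 (5), C→Eg (7); capacity 7 + 9 + 13 + 5 + 7 = 41.

41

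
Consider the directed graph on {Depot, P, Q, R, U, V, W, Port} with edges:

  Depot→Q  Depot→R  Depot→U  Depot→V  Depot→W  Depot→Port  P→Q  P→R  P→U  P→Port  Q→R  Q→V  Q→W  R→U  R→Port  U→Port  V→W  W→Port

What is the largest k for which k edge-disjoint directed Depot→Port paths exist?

4

Assign every edge capacity 1; by Menger, the answer equals the max flow.
Path Depot→Port (+1); total 1.
Path Depot→R→Port (+1); total 2.
Path Depot→U→Port (+1); total 3.
Path Depot→W→Port (+1); total 4.
No residual Depot→Port path; max flow = 4.
Certifying cut of size 4: {Depot→Port, R→Port, U→Port, W→Port}.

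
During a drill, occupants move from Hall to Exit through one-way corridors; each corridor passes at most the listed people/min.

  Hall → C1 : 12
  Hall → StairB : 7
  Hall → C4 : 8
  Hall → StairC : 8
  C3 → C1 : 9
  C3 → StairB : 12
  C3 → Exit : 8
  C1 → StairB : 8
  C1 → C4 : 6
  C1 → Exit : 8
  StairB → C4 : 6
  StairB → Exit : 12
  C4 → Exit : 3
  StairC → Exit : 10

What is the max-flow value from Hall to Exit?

30

Augment Hall→C1→Exit: bottleneck 8, flow now 8.
Augment Hall→StairB→Exit: bottleneck 7, flow now 15.
Augment Hall→C4→Exit: bottleneck 3, flow now 18.
Augment Hall→StairC→Exit: bottleneck 8, flow now 26.
Augment Hall→C1→StairB→Exit: bottleneck 4, flow now 30.
No augmenting path remains; maximum flow = 30.
In the residual graph, reachable from Hall: {Hall, C4}.
Min-cut edges: Hall→C1 (12), Hall→StairB (7), Hall→StairC (8), C4→Exit (3); capacity 12 + 7 + 8 + 3 = 30.
This cut is saturated, so no flow can exceed 30.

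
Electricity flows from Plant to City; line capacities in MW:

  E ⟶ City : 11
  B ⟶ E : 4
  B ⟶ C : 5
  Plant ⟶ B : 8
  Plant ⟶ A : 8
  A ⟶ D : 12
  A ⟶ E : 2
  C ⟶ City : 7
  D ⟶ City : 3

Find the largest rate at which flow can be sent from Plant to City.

Augment Plant→A→D→City: bottleneck 3, flow now 3.
Augment Plant→A→E→City: bottleneck 2, flow now 5.
Augment Plant→B→C→City: bottleneck 5, flow now 10.
Augment Plant→B→E→City: bottleneck 3, flow now 13.
No augmenting path remains; maximum flow = 13.
In the residual graph, reachable from Plant: {Plant, A, D}.
Min-cut edges: Plant→B (8), A→E (2), D→City (3); capacity 8 + 2 + 3 = 13.
This cut is saturated, so no flow can exceed 13.

13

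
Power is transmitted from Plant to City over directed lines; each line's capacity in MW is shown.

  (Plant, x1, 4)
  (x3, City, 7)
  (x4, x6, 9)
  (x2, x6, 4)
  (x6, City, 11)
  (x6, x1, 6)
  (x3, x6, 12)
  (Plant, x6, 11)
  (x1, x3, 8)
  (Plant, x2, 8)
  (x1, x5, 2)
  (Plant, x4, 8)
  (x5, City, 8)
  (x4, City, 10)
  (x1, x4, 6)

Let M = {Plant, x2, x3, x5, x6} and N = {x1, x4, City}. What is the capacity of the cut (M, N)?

44

Edges leaving {Plant, x2, x3, x5, x6}: Plant→x1 (4), Plant→x4 (8), x3→City (7), x5→City (8), x6→x1 (6), x6→City (11).
Cut capacity = 4 + 8 + 7 + 8 + 6 + 11 = 44.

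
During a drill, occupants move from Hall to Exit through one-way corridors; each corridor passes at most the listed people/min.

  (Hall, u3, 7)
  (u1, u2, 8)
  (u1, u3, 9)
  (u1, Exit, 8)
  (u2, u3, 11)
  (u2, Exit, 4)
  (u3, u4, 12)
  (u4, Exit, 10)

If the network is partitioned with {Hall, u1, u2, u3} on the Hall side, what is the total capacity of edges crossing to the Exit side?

24

Edges leaving {Hall, u1, u2, u3}: u1→Exit (8), u2→Exit (4), u3→u4 (12).
Cut capacity = 8 + 4 + 12 = 24.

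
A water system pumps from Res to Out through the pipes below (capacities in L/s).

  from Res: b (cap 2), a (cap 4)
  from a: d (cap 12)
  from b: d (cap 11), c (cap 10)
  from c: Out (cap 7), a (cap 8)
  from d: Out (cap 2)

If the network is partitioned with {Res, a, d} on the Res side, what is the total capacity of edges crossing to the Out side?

4

Edges leaving {Res, a, d}: Res→b (2), d→Out (2).
Cut capacity = 2 + 2 = 4.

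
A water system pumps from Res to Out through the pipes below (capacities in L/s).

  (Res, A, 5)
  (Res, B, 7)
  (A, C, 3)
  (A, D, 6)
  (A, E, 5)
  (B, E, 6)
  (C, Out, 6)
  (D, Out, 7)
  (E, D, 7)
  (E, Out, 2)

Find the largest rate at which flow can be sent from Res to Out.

Augment Res→A→C→Out: bottleneck 3, flow now 3.
Augment Res→A→D→Out: bottleneck 2, flow now 5.
Augment Res→B→E→Out: bottleneck 2, flow now 7.
Augment Res→B→E→D→Out: bottleneck 4, flow now 11.
No augmenting path remains; maximum flow = 11.
In the residual graph, reachable from Res: {Res, B}.
Min-cut edges: Res→A (5), B→E (6); capacity 5 + 6 = 11.
This cut is saturated, so no flow can exceed 11.

11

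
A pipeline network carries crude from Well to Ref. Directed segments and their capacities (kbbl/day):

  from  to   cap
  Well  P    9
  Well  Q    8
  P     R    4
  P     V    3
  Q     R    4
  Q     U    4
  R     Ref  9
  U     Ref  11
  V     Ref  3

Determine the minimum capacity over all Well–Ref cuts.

Augment Well→P→R→Ref: bottleneck 4, flow now 4.
Augment Well→P→V→Ref: bottleneck 3, flow now 7.
Augment Well→Q→R→Ref: bottleneck 4, flow now 11.
Augment Well→Q→U→Ref: bottleneck 4, flow now 15.
No augmenting path remains; maximum flow = 15.
By max-flow min-cut, the minimum cut capacity equals the max flow.
In the residual graph, reachable from Well: {Well, P}.
Min-cut edges: Well→Q (8), P→R (4), P→V (3); capacity 8 + 4 + 3 = 15.

15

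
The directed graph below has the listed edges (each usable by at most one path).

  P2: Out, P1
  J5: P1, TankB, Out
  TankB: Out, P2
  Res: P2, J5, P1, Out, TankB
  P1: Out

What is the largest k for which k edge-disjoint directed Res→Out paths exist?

5

Assign every edge capacity 1; by Menger, the answer equals the max flow.
Path Res→Out (+1); total 1.
Path Res→J5→Out (+1); total 2.
Path Res→TankB→Out (+1); total 3.
Path Res→P2→Out (+1); total 4.
Path Res→P1→Out (+1); total 5.
No residual Res→Out path; max flow = 5.
Certifying cut of size 5: {Res→J5, Res→Out, Res→P1, Res→P2, Res→TankB}.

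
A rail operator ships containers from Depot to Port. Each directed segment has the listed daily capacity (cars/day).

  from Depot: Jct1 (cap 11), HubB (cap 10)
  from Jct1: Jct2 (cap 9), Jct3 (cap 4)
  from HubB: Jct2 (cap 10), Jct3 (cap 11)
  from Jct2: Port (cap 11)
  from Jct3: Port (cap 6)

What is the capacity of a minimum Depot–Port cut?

Augment Depot→Jct1→Jct2→Port: bottleneck 9, flow now 9.
Augment Depot→Jct1→Jct3→Port: bottleneck 2, flow now 11.
Augment Depot→HubB→Jct2→Port: bottleneck 2, flow now 13.
Augment Depot→HubB→Jct3→Port: bottleneck 4, flow now 17.
No augmenting path remains; maximum flow = 17.
By max-flow min-cut, the minimum cut capacity equals the max flow.
In the residual graph, reachable from Depot: {Depot, Jct1, HubB, Jct2, Jct3}.
Min-cut edges: Jct2→Port (11), Jct3→Port (6); capacity 11 + 6 = 17.

17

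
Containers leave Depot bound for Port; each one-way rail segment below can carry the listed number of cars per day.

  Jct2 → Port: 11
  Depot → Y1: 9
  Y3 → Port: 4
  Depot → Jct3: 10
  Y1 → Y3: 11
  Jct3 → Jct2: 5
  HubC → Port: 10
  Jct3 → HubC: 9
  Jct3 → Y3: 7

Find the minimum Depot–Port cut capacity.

Augment Depot→Jct3→Jct2→Port: bottleneck 5, flow now 5.
Augment Depot→Jct3→Y3→Port: bottleneck 4, flow now 9.
Augment Depot→Jct3→HubC→Port: bottleneck 1, flow now 10.
Augment Depot→Y1→Y3→Jct3→HubC→Port: bottleneck 4, flow now 14. (uses reverse residual edge)
No augmenting path remains; maximum flow = 14.
By max-flow min-cut, the minimum cut capacity equals the max flow.
In the residual graph, reachable from Depot: {Depot, Y1, Y3}.
Min-cut edges: Depot→Jct3 (10), Y3→Port (4); capacity 10 + 4 = 14.

14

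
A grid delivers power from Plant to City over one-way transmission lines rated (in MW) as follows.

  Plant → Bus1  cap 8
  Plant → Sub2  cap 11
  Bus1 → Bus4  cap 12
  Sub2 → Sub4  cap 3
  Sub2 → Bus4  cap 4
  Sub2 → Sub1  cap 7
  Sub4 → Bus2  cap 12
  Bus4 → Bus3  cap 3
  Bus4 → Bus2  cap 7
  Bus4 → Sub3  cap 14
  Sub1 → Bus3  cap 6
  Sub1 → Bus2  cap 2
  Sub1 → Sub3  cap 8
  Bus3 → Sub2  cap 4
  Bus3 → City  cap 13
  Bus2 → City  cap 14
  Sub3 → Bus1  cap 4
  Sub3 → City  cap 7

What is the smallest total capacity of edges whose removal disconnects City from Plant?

Augment Plant→Bus1→Bus4→Bus3→City: bottleneck 3, flow now 3.
Augment Plant→Bus1→Bus4→Bus2→City: bottleneck 5, flow now 8.
Augment Plant→Sub2→Sub4→Bus2→City: bottleneck 3, flow now 11.
Augment Plant→Sub2→Bus4→Bus2→City: bottleneck 2, flow now 13.
Augment Plant→Sub2→Bus4→Sub3→City: bottleneck 2, flow now 15.
Augment Plant→Sub2→Sub1→Bus3→City: bottleneck 4, flow now 19.
No augmenting path remains; maximum flow = 19.
By max-flow min-cut, the minimum cut capacity equals the max flow.
In the residual graph, reachable from Plant: {Plant}.
Min-cut edges: Plant→Bus1 (8), Plant→Sub2 (11); capacity 8 + 11 = 19.

19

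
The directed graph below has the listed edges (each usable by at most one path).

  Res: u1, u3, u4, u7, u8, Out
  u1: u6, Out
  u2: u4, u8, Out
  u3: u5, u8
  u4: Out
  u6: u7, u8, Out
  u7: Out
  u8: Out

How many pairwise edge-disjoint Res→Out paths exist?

5

Assign every edge capacity 1; by Menger, the answer equals the max flow.
Path Res→Out (+1); total 1.
Path Res→u1→Out (+1); total 2.
Path Res→u4→Out (+1); total 3.
Path Res→u7→Out (+1); total 4.
Path Res→u8→Out (+1); total 5.
No residual Res→Out path; max flow = 5.
Certifying cut of size 5: {Res→Out, Res→u1, Res→u4, Res→u7, u8→Out}.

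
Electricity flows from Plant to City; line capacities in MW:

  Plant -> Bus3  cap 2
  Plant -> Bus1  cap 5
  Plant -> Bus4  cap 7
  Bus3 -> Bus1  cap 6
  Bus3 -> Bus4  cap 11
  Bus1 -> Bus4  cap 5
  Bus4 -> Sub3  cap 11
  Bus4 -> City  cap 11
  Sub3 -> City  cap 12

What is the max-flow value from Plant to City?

14

Augment Plant→Bus4→City: bottleneck 7, flow now 7.
Augment Plant→Bus3→Bus4→City: bottleneck 2, flow now 9.
Augment Plant→Bus1→Bus4→City: bottleneck 2, flow now 11.
Augment Plant→Bus1→Bus4→Sub3→City: bottleneck 3, flow now 14.
No augmenting path remains; maximum flow = 14.
In the residual graph, reachable from Plant: {Plant}.
Min-cut edges: Plant→Bus3 (2), Plant→Bus1 (5), Plant→Bus4 (7); capacity 2 + 5 + 7 = 14.
This cut is saturated, so no flow can exceed 14.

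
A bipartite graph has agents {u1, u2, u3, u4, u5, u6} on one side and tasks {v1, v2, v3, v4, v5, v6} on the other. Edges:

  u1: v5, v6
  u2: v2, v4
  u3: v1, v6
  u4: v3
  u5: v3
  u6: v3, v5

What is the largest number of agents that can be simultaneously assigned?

Unit-capacity flow: source→left, listed edges, right→sink; max matching = max flow.
Augmenting path u1→v5 (+1); matched 1.
Augmenting path u2→v2 (+1); matched 2.
Augmenting path u3→v1 (+1); matched 3.
Augmenting path u4→v3 (+1); matched 4.
Augmenting path u6→v5→u1→v6 (+1); matched 5.
No augmenting path remains; maximum matching = 5.
König certificate: {u1, u2, u3, u6, v3} is a vertex cover of size 5 (every listed pair touches it), so no matching can be larger.

5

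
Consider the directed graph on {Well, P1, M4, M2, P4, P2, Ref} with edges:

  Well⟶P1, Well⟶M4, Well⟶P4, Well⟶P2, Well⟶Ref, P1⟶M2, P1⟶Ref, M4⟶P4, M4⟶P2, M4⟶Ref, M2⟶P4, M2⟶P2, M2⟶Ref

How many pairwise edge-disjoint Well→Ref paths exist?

Assign every edge capacity 1; by Menger, the answer equals the max flow.
Path Well→Ref (+1); total 1.
Path Well→P1→Ref (+1); total 2.
Path Well→M4→Ref (+1); total 3.
No residual Well→Ref path; max flow = 3.
Certifying cut of size 3: {Well→M4, Well→P1, Well→Ref}.

3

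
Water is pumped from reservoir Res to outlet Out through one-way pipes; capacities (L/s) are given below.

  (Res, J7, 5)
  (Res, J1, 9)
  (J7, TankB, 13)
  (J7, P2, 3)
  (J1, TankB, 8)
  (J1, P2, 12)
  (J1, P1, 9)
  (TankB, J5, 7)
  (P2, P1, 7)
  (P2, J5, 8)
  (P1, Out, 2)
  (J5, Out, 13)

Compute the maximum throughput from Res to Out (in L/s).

Augment Res→J1→P1→Out: bottleneck 2, flow now 2.
Augment Res→J7→TankB→J5→Out: bottleneck 5, flow now 7.
Augment Res→J1→TankB→J5→Out: bottleneck 2, flow now 9.
Augment Res→J1→P2→J5→Out: bottleneck 5, flow now 14.
No augmenting path remains; maximum flow = 14.
In the residual graph, reachable from Res: {Res}.
Min-cut edges: Res→J7 (5), Res→J1 (9); capacity 5 + 9 = 14.
This cut is saturated, so no flow can exceed 14.

14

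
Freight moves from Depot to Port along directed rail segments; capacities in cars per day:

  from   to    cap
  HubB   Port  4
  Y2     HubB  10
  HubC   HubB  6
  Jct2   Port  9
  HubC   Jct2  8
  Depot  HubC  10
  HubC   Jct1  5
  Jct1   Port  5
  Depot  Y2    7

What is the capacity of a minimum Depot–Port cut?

14

Augment Depot→Y2→HubB→Port: bottleneck 4, flow now 4.
Augment Depot→HubC→Jct2→Port: bottleneck 8, flow now 12.
Augment Depot→HubC→Jct1→Port: bottleneck 2, flow now 14.
No augmenting path remains; maximum flow = 14.
By max-flow min-cut, the minimum cut capacity equals the max flow.
In the residual graph, reachable from Depot: {Depot, Y2, HubB}.
Min-cut edges: Depot→HubC (10), HubB→Port (4); capacity 10 + 4 = 14.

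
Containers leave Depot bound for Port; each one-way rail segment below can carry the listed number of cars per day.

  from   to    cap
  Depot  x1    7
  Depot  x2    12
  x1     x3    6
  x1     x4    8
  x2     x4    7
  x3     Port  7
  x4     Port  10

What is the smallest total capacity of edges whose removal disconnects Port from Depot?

14

Augment Depot→x1→x3→Port: bottleneck 6, flow now 6.
Augment Depot→x1→x4→Port: bottleneck 1, flow now 7.
Augment Depot→x2→x4→Port: bottleneck 7, flow now 14.
No augmenting path remains; maximum flow = 14.
By max-flow min-cut, the minimum cut capacity equals the max flow.
In the residual graph, reachable from Depot: {Depot, x2}.
Min-cut edges: Depot→x1 (7), x2→x4 (7); capacity 7 + 7 = 14.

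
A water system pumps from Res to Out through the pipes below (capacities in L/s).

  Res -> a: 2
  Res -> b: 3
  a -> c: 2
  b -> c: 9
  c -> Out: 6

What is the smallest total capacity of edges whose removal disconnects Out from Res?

5

Augment Res→a→c→Out: bottleneck 2, flow now 2.
Augment Res→b→c→Out: bottleneck 3, flow now 5.
No augmenting path remains; maximum flow = 5.
By max-flow min-cut, the minimum cut capacity equals the max flow.
In the residual graph, reachable from Res: {Res}.
Min-cut edges: Res→a (2), Res→b (3); capacity 2 + 3 = 5.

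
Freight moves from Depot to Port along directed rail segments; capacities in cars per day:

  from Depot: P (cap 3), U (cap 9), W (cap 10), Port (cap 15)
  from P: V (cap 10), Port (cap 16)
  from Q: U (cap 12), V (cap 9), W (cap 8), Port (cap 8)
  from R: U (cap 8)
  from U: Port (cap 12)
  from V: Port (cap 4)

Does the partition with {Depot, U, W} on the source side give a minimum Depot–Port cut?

No — its capacity is 30, but the minimum cut has capacity 27.

Given cut capacity: 3 + 15 + 12 = 30.
Augment Depot→Port: bottleneck 15, flow now 15.
Augment Depot→P→Port: bottleneck 3, flow now 18.
Augment Depot→U→Port: bottleneck 9, flow now 27.
No augmenting path remains; maximum flow = 27.
In the residual graph, reachable from Depot: {Depot, W}.
Min-cut edges: Depot→P (3), Depot→U (9), Depot→Port (15); capacity 3 + 9 + 15 = 27.
Cut capacity 30 exceeds the max flow 27, so it is not minimum.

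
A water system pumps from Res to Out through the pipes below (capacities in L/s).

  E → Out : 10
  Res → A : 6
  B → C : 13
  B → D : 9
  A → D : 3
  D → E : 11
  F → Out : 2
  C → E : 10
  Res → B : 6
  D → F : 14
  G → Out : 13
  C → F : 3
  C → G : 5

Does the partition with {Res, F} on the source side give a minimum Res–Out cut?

No — its capacity is 14, but the minimum cut has capacity 9.

Given cut capacity: 6 + 6 + 2 = 14.
Augment Res→A→D→E→Out: bottleneck 3, flow now 3.
Augment Res→B→C→E→Out: bottleneck 6, flow now 9.
No augmenting path remains; maximum flow = 9.
In the residual graph, reachable from Res: {Res, A}.
Min-cut edges: Res→B (6), A→D (3); capacity 6 + 3 = 9.
Cut capacity 14 exceeds the max flow 9, so it is not minimum.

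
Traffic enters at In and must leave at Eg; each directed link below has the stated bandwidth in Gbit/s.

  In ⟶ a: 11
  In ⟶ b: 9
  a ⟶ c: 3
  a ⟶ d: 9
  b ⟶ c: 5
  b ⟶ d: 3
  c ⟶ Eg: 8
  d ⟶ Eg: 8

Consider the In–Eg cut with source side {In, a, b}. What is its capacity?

Edges leaving {In, a, b}: a→c (3), a→d (9), b→c (5), b→d (3).
Cut capacity = 3 + 9 + 5 + 3 = 20.

20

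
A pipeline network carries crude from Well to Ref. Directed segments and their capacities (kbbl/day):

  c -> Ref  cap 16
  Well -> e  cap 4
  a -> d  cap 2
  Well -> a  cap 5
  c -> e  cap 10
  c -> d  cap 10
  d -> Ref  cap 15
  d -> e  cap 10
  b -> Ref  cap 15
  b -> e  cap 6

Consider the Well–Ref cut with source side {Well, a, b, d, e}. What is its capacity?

Edges leaving {Well, a, b, d, e}: b→Ref (15), d→Ref (15).
Cut capacity = 15 + 15 = 30.

30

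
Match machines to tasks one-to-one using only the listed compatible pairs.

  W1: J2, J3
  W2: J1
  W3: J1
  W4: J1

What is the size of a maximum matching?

Unit-capacity flow: source→left, listed edges, right→sink; max matching = max flow.
Augmenting path W1→J2 (+1); matched 1.
Augmenting path W2→J1 (+1); matched 2.
No augmenting path remains; maximum matching = 2.
König certificate: {W1, J1} is a vertex cover of size 2 (every listed pair touches it), so no matching can be larger.

2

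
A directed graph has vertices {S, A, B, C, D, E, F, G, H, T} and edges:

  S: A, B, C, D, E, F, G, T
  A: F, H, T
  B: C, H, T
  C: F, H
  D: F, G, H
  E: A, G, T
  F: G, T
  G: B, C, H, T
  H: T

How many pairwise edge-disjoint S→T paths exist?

Assign every edge capacity 1; by Menger, the answer equals the max flow.
Path S→T (+1); total 1.
Path S→A→T (+1); total 2.
Path S→B→T (+1); total 3.
Path S→E→T (+1); total 4.
Path S→F→T (+1); total 5.
Path S→G→T (+1); total 6.
Path S→C→H→T (+1); total 7.
No residual S→T path; max flow = 7.
Certifying cut of size 7: {B→T, F→T, G→T, H→T, S→A, S→E, S→T}.

7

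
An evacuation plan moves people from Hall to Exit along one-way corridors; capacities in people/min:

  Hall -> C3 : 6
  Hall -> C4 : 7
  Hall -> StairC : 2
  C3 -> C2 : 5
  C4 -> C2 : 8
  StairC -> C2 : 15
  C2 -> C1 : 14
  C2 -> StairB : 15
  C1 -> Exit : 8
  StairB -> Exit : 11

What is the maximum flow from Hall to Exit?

14

Augment Hall→C3→C2→C1→Exit: bottleneck 5, flow now 5.
Augment Hall→C4→C2→C1→Exit: bottleneck 3, flow now 8.
Augment Hall→C4→C2→StairB→Exit: bottleneck 4, flow now 12.
Augment Hall→StairC→C2→StairB→Exit: bottleneck 2, flow now 14.
No augmenting path remains; maximum flow = 14.
In the residual graph, reachable from Hall: {Hall, C3}.
Min-cut edges: Hall→C4 (7), Hall→StairC (2), C3→C2 (5); capacity 7 + 2 + 5 = 14.
This cut is saturated, so no flow can exceed 14.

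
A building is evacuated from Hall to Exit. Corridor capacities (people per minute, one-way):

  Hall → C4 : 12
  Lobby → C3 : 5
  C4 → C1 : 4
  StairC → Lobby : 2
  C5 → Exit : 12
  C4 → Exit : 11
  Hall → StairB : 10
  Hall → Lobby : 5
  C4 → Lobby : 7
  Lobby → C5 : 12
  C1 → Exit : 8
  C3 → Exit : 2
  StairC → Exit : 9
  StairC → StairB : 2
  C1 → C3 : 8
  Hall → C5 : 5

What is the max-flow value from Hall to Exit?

Augment Hall→C4→Exit: bottleneck 11, flow now 11.
Augment Hall→C5→Exit: bottleneck 5, flow now 16.
Augment Hall→C4→C1→Exit: bottleneck 1, flow now 17.
Augment Hall→Lobby→C5→Exit: bottleneck 5, flow now 22.
No augmenting path remains; maximum flow = 22.
In the residual graph, reachable from Hall: {Hall, StairB}.
Min-cut edges: Hall→C4 (12), Hall→Lobby (5), Hall→C5 (5); capacity 12 + 5 + 5 = 22.
This cut is saturated, so no flow can exceed 22.

22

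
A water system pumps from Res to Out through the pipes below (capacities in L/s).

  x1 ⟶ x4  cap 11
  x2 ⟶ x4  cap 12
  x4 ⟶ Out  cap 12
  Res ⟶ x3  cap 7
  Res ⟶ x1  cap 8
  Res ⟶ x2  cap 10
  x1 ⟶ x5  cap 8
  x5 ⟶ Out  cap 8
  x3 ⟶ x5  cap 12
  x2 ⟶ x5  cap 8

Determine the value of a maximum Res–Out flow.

20

Augment Res→x1→x4→Out: bottleneck 8, flow now 8.
Augment Res→x2→x4→Out: bottleneck 4, flow now 12.
Augment Res→x2→x5→Out: bottleneck 6, flow now 18.
Augment Res→x3→x5→Out: bottleneck 2, flow now 20.
No augmenting path remains; maximum flow = 20.
In the residual graph, reachable from Res: {Res, x1, x2, x3, x4, x5}.
Min-cut edges: x4→Out (12), x5→Out (8); capacity 12 + 8 = 20.
This cut is saturated, so no flow can exceed 20.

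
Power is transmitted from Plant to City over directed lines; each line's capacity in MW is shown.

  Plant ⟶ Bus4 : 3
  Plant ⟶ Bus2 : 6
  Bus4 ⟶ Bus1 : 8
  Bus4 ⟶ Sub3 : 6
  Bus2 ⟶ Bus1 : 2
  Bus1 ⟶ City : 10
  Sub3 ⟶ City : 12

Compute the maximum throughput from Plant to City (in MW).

Augment Plant→Bus4→Bus1→City: bottleneck 3, flow now 3.
Augment Plant→Bus2→Bus1→City: bottleneck 2, flow now 5.
No augmenting path remains; maximum flow = 5.
In the residual graph, reachable from Plant: {Plant, Bus2}.
Min-cut edges: Plant→Bus4 (3), Bus2→Bus1 (2); capacity 3 + 2 = 5.
This cut is saturated, so no flow can exceed 5.

5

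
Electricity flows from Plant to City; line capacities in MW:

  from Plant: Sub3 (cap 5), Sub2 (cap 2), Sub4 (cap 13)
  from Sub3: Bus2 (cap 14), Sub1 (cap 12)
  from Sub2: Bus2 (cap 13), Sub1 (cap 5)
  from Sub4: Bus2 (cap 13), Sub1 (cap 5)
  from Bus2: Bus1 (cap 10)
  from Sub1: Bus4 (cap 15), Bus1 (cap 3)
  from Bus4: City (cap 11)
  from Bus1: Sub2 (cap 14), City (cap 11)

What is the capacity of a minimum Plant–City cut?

Augment Plant→Sub3→Bus2→Bus1→City: bottleneck 5, flow now 5.
Augment Plant→Sub2→Bus2→Bus1→City: bottleneck 2, flow now 7.
Augment Plant→Sub4→Bus2→Bus1→City: bottleneck 3, flow now 10.
Augment Plant→Sub4→Sub1→Bus4→City: bottleneck 5, flow now 15.
Augment Plant→Sub4→Bus2→Sub3→Sub1→Bus4→City: bottleneck 5, flow now 20. (uses reverse residual edge)
No augmenting path remains; maximum flow = 20.
By max-flow min-cut, the minimum cut capacity equals the max flow.
In the residual graph, reachable from Plant: {Plant}.
Min-cut edges: Plant→Sub3 (5), Plant→Sub2 (2), Plant→Sub4 (13); capacity 5 + 2 + 13 = 20.

20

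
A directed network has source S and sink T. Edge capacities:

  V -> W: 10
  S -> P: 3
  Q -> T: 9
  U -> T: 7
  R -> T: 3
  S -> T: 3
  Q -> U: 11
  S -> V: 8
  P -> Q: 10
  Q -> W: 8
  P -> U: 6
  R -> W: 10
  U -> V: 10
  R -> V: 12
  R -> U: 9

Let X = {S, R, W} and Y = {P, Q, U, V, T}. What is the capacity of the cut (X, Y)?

Edges leaving {S, R, W}: S→P (3), S→V (8), S→T (3), R→U (9), R→V (12), R→T (3).
Cut capacity = 3 + 8 + 3 + 9 + 12 + 3 = 38.

38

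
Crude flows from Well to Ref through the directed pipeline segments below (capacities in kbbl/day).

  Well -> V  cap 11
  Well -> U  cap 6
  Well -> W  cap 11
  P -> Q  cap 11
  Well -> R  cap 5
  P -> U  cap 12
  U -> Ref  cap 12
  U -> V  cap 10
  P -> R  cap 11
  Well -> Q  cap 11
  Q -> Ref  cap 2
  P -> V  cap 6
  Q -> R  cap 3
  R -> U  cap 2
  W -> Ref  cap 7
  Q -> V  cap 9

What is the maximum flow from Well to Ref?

Augment Well→Q→Ref: bottleneck 2, flow now 2.
Augment Well→U→Ref: bottleneck 6, flow now 8.
Augment Well→W→Ref: bottleneck 7, flow now 15.
Augment Well→R→U→Ref: bottleneck 2, flow now 17.
No augmenting path remains; maximum flow = 17.
In the residual graph, reachable from Well: {Well, Q, R, V, W}.
Min-cut edges: Well→U (6), Q→Ref (2), R→U (2), W→Ref (7); capacity 6 + 2 + 2 + 7 = 17.
This cut is saturated, so no flow can exceed 17.

17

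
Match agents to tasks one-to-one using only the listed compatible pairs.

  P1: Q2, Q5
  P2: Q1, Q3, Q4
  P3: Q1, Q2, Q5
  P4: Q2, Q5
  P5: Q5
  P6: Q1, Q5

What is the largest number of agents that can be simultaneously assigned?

4

Unit-capacity flow: source→left, listed edges, right→sink; max matching = max flow.
Augmenting path P1→Q2 (+1); matched 1.
Augmenting path P2→Q1 (+1); matched 2.
Augmenting path P3→Q5 (+1); matched 3.
Augmenting path P6→Q1→P2→Q3 (+1); matched 4.
No augmenting path remains; maximum matching = 4.
König certificate: {P2, Q1, Q2, Q5} is a vertex cover of size 4 (every listed pair touches it), so no matching can be larger.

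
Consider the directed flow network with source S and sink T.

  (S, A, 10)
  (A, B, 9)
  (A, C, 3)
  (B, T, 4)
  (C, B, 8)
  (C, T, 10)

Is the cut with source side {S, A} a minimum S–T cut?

Given cut capacity: 9 + 3 = 12.
Augment S→A→B→T: bottleneck 4, flow now 4.
Augment S→A→C→T: bottleneck 3, flow now 7.
No augmenting path remains; maximum flow = 7.
In the residual graph, reachable from S: {S, A, B}.
Min-cut edges: A→C (3), B→T (4); capacity 3 + 4 = 7.
Cut capacity 12 exceeds the max flow 7, so it is not minimum.

No — its capacity is 12, but the minimum cut has capacity 7.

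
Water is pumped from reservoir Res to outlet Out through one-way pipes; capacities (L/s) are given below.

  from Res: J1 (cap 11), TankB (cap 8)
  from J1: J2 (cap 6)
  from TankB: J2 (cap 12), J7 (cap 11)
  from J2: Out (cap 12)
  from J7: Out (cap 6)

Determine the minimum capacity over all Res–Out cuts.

Augment Res→J1→J2→Out: bottleneck 6, flow now 6.
Augment Res→TankB→J2→Out: bottleneck 6, flow now 12.
Augment Res→TankB→J7→Out: bottleneck 2, flow now 14.
No augmenting path remains; maximum flow = 14.
By max-flow min-cut, the minimum cut capacity equals the max flow.
In the residual graph, reachable from Res: {Res, J1}.
Min-cut edges: Res→TankB (8), J1→J2 (6); capacity 8 + 6 = 14.

14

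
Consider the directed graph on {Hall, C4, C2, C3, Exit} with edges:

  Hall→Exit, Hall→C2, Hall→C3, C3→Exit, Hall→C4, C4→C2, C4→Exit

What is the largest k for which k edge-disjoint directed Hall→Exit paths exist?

Assign every edge capacity 1; by Menger, the answer equals the max flow.
Path Hall→Exit (+1); total 1.
Path Hall→C4→Exit (+1); total 2.
Path Hall→C3→Exit (+1); total 3.
No residual Hall→Exit path; max flow = 3.
Certifying cut of size 3: {Hall→C3, Hall→C4, Hall→Exit}.

3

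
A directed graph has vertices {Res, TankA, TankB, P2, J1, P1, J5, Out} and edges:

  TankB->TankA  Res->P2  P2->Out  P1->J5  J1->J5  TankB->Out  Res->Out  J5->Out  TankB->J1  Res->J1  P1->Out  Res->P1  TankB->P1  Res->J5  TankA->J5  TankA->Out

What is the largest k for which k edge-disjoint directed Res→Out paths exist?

4

Assign every edge capacity 1; by Menger, the answer equals the max flow.
Path Res→Out (+1); total 1.
Path Res→P2→Out (+1); total 2.
Path Res→P1→Out (+1); total 3.
Path Res→J5→Out (+1); total 4.
No residual Res→Out path; max flow = 4.
Certifying cut of size 4: {J5→Out, Res→Out, Res→P1, Res→P2}.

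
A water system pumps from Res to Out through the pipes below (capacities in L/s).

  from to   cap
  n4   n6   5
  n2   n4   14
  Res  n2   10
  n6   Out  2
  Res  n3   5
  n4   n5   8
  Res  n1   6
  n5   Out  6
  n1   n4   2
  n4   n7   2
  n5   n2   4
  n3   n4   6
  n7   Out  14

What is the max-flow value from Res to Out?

Augment Res→n1→n4→n5→Out: bottleneck 2, flow now 2.
Augment Res→n2→n4→n5→Out: bottleneck 4, flow now 6.
Augment Res→n2→n4→n6→Out: bottleneck 2, flow now 8.
Augment Res→n2→n4→n7→Out: bottleneck 2, flow now 10.
No augmenting path remains; maximum flow = 10.
In the residual graph, reachable from Res: {Res, n1, n2, n3, n4, n5, n6}.
Min-cut edges: n4→n7 (2), n5→Out (6), n6→Out (2); capacity 2 + 6 + 2 = 10.
This cut is saturated, so no flow can exceed 10.

10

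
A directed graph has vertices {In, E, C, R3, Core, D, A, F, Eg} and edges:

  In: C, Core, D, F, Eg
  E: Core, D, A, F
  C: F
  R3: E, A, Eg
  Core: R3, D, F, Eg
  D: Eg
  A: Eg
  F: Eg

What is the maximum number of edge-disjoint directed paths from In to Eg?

Assign every edge capacity 1; by Menger, the answer equals the max flow.
Path In→Eg (+1); total 1.
Path In→Core→Eg (+1); total 2.
Path In→D→Eg (+1); total 3.
Path In→F→Eg (+1); total 4.
No residual In→Eg path; max flow = 4.
Certifying cut of size 4: {F→Eg, In→Core, In→D, In→Eg}.

4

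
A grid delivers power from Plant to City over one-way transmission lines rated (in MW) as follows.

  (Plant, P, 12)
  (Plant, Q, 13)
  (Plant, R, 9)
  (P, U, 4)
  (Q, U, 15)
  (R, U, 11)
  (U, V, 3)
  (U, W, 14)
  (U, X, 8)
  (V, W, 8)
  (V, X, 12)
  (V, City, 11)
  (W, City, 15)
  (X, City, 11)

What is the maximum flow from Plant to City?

25

Augment Plant→P→U→V→City: bottleneck 3, flow now 3.
Augment Plant→P→U→W→City: bottleneck 1, flow now 4.
Augment Plant→Q→U→W→City: bottleneck 13, flow now 17.
Augment Plant→R→U→X→City: bottleneck 8, flow now 25.
No augmenting path remains; maximum flow = 25.
In the residual graph, reachable from Plant: {Plant, P, Q, R, U}.
Min-cut edges: U→V (3), U→W (14), U→X (8); capacity 3 + 14 + 8 = 25.
This cut is saturated, so no flow can exceed 25.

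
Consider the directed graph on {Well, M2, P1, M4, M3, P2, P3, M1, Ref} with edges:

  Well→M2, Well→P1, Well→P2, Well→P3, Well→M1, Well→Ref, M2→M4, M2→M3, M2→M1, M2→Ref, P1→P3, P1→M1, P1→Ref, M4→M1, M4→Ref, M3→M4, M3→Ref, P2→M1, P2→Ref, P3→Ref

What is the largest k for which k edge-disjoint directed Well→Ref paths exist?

5

Assign every edge capacity 1; by Menger, the answer equals the max flow.
Path Well→Ref (+1); total 1.
Path Well→M2→Ref (+1); total 2.
Path Well→P1→Ref (+1); total 3.
Path Well→P2→Ref (+1); total 4.
Path Well→P3→Ref (+1); total 5.
No residual Well→Ref path; max flow = 5.
Certifying cut of size 5: {Well→M2, Well→P1, Well→P2, Well→P3, Well→Ref}.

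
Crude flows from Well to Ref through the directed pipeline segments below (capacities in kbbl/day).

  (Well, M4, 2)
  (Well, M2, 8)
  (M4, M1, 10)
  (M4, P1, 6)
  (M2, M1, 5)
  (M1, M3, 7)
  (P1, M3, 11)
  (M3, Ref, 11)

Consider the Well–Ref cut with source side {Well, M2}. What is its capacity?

Edges leaving {Well, M2}: Well→M4 (2), M2→M1 (5).
Cut capacity = 2 + 5 = 7.

7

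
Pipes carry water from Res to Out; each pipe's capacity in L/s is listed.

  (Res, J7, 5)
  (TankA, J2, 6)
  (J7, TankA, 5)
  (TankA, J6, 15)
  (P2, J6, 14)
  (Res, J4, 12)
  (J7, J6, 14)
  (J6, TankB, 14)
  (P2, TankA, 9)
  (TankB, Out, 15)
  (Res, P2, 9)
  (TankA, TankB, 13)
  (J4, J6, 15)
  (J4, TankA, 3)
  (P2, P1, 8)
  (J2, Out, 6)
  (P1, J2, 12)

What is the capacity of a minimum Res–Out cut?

21

Augment Res→P2→P1→J2→Out: bottleneck 6, flow now 6.
Augment Res→P2→J6→TankB→Out: bottleneck 3, flow now 9.
Augment Res→J7→J6→TankB→Out: bottleneck 5, flow now 14.
Augment Res→J4→J6→TankB→Out: bottleneck 6, flow now 20.
Augment Res→J4→TankA→TankB→Out: bottleneck 1, flow now 21.
No augmenting path remains; maximum flow = 21.
By max-flow min-cut, the minimum cut capacity equals the max flow.
In the residual graph, reachable from Res: {Res, P2, J7, J4, P1, J6, TankA, TankB, J2}.
Min-cut edges: TankB→Out (15), J2→Out (6); capacity 15 + 6 = 21.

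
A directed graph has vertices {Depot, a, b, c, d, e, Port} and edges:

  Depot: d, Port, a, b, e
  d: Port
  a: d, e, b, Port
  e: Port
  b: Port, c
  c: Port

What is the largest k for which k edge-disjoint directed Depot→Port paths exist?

Assign every edge capacity 1; by Menger, the answer equals the max flow.
Path Depot→Port (+1); total 1.
Path Depot→a→Port (+1); total 2.
Path Depot→b→Port (+1); total 3.
Path Depot→d→Port (+1); total 4.
Path Depot→e→Port (+1); total 5.
No residual Depot→Port path; max flow = 5.
Certifying cut of size 5: {Depot→Port, Depot→a, Depot→b, Depot→d, Depot→e}.

5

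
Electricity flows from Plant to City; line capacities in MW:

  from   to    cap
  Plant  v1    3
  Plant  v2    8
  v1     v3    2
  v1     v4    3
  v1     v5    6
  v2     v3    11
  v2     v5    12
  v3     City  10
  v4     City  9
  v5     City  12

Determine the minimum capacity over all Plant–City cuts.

11

Augment Plant→v1→v3→City: bottleneck 2, flow now 2.
Augment Plant→v1→v4→City: bottleneck 1, flow now 3.
Augment Plant→v2→v3→City: bottleneck 8, flow now 11.
No augmenting path remains; maximum flow = 11.
By max-flow min-cut, the minimum cut capacity equals the max flow.
In the residual graph, reachable from Plant: {Plant}.
Min-cut edges: Plant→v1 (3), Plant→v2 (8); capacity 3 + 8 = 11.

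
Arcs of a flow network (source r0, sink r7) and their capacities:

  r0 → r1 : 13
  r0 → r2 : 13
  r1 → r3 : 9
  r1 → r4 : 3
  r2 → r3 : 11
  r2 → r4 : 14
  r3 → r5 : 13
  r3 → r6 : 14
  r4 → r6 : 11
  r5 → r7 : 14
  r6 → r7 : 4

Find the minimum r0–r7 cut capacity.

17

Augment r0→r1→r3→r5→r7: bottleneck 9, flow now 9.
Augment r0→r1→r4→r6→r7: bottleneck 3, flow now 12.
Augment r0→r2→r3→r5→r7: bottleneck 4, flow now 16.
Augment r0→r2→r3→r6→r7: bottleneck 1, flow now 17.
No augmenting path remains; maximum flow = 17.
By max-flow min-cut, the minimum cut capacity equals the max flow.
In the residual graph, reachable from r0: {r0, r1, r2, r3, r4, r6}.
Min-cut edges: r3→r5 (13), r6→r7 (4); capacity 13 + 4 = 17.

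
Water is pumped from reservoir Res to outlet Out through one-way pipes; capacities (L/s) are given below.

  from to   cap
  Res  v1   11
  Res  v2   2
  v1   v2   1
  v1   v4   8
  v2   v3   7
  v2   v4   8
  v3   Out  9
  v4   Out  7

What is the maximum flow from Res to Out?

Augment Res→v1→v4→Out: bottleneck 7, flow now 7.
Augment Res→v2→v3→Out: bottleneck 2, flow now 9.
Augment Res→v1→v2→v3→Out: bottleneck 1, flow now 10.
No augmenting path remains; maximum flow = 10.
In the residual graph, reachable from Res: {Res, v1, v4}.
Min-cut edges: Res→v2 (2), v1→v2 (1), v4→Out (7); capacity 2 + 1 + 7 = 10.
This cut is saturated, so no flow can exceed 10.

10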